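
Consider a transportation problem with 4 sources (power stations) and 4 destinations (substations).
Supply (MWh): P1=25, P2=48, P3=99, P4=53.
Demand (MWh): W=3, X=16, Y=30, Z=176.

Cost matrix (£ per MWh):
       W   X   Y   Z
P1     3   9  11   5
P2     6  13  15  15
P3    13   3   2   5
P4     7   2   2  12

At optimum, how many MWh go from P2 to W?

Optimal shipments:
  P1->Z: 25 × £5 = £125
  P2->W: 3 × £6 = £18
  P2->Z: 45 × £15 = £675
  P3->Z: 99 × £5 = £495
  P4->X: 16 × £2 = £32
  P4->Y: 30 × £2 = £60
  P4->Z: 7 × £12 = £84
Total cost = £1489.
So P2→W carries 3 MWh.

3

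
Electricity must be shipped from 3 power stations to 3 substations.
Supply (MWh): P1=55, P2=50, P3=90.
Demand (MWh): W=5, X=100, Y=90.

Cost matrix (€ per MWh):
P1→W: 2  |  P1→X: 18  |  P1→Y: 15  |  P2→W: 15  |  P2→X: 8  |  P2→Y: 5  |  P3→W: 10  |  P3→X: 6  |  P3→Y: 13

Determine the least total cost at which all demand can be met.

1580

One minimum-cost allocation:
  P1→W: 5 × €2 = €10
  P1→X: 10 × €18 = €180
  P1→Y: 40 × €15 = €600
  P2→Y: 50 × €5 = €250
  P3→X: 90 × €6 = €540
Total = 10 + 180 + 600 + 250 + 540 = €1580.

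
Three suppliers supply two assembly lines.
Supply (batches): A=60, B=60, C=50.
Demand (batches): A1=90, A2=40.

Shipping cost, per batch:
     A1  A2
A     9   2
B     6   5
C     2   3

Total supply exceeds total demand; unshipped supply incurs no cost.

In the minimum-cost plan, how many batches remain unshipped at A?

Minimum-cost shipments:
  A–A2: 40 × 2 = 80
  B–A1: 40 × 6 = 240
  C–A1: 50 × 2 = 100
Total cost = 420.
A ships 40 of its 60, leaving 20.

20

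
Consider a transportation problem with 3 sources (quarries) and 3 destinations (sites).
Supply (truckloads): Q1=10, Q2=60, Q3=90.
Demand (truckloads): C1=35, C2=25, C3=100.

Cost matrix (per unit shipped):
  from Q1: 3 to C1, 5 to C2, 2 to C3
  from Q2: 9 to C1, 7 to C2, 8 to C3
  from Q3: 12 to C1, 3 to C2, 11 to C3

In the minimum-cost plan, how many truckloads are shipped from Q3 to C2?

25

The minimum-cost plan:
  Q1→C3: 10 truckloads
  Q2→C3: 60 truckloads
  Q3→C1: 35 truckloads
  Q3→C2: 25 truckloads
  Q3→C3: 30 truckloads
Total cost = 1325.
So Q3→C2 carries 25 truckloads.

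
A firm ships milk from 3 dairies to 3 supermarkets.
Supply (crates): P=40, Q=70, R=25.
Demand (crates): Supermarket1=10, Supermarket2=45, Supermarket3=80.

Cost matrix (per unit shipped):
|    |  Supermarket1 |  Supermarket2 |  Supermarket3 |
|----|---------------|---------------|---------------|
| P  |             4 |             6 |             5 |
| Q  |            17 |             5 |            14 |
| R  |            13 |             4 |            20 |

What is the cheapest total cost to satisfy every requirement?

1090

An optimal shipping plan:
  P->Supermarket1: 10 × 4 = 40
  P->Supermarket3: 30 × 5 = 150
  Q->Supermarket2: 20 × 5 = 100
  Q->Supermarket3: 50 × 14 = 700
  R->Supermarket2: 25 × 4 = 100
Total = 40 + 150 + 100 + 700 + 100 = 1090.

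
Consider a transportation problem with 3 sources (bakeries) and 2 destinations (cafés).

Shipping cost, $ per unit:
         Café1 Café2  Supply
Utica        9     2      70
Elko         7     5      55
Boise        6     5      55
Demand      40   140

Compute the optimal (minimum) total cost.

An optimal shipping plan:
  Utica->Café2: 70 × $2 = $140
  Elko->Café2: 55 × $5 = $275
  Boise->Café1: 40 × $6 = $240
  Boise->Café2: 15 × $5 = $75
Total = 140 + 275 + 240 + 75 = $730.

730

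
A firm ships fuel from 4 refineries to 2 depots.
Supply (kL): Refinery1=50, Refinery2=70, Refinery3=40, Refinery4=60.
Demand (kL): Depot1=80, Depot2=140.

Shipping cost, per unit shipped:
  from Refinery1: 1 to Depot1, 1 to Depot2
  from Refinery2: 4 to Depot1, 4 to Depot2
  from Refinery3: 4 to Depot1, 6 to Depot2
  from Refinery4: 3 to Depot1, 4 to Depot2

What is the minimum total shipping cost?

One minimum-cost allocation:
  Refinery1→Depot2: 50 × 1 = 50
  Refinery2→Depot2: 70 × 4 = 280
  Refinery3→Depot1: 40 × 4 = 160
  Refinery4→Depot1: 40 × 3 = 120
  Refinery4→Depot2: 20 × 4 = 80
Total = 50 + 280 + 160 + 120 + 80 = 690.
(Supply check: Refinery1 ships 50; Refinery2 ships 70; Refinery3 ships 40; Refinery4 ships 60.)

690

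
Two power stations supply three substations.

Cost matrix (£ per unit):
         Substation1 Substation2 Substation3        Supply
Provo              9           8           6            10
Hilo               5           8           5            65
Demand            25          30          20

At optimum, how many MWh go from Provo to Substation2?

Solving gives:
  Provo–Substation2: 10 × £8 = £80
  Hilo–Substation1: 25 × £5 = £125
  Hilo–Substation2: 20 × £8 = £160
  Hilo–Substation3: 20 × £5 = £100
Total cost = £465.
So Provo→Substation2 carries 10 MWh.

10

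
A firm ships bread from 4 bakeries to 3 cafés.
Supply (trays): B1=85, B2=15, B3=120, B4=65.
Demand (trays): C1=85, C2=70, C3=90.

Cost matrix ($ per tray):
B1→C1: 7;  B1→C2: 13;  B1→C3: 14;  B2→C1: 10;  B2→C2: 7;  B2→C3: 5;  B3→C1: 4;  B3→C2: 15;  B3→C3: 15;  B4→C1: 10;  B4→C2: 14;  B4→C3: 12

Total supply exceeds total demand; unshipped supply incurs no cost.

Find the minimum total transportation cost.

Optimal allocation:
  B1→C2: 70 × $13 = $910
  B1→C3: 10 × $14 = $140
  B2→C3: 15 × $5 = $75
  B3→C1: 85 × $4 = $340
  B4→C3: 65 × $12 = $780
Total = 910 + 140 + 75 + 340 + 780 = $2245.

2245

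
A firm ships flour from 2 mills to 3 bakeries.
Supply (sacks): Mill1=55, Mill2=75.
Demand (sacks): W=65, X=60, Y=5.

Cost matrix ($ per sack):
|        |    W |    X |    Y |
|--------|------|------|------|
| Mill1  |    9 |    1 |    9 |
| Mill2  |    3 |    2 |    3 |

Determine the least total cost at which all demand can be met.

275

Optimal allocation:
  Mill1→X: 55 sacks
  Mill2→W: 65 sacks
  Mill2→X: 5 sacks
  Mill2→Y: 5 sacks
Total cost = $275.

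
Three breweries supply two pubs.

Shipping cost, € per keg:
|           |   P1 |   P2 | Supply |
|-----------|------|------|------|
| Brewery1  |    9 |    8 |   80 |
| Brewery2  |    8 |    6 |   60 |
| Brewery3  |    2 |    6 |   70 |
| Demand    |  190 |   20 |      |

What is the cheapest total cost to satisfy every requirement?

1300

Optimal allocation:
  Brewery1→P1: 80 × €9 = €720
  Brewery2→P1: 40 × €8 = €320
  Brewery2→P2: 20 × €6 = €120
  Brewery3→P1: 70 × €2 = €140
Total = 720 + 320 + 120 + 140 = €1300.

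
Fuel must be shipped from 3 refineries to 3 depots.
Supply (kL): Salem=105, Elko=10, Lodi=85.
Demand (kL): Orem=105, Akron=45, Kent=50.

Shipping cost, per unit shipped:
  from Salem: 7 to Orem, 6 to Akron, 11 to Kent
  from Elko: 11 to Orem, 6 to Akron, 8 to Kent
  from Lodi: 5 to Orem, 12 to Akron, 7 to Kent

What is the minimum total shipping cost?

One minimum-cost allocation:
  Salem->Orem: 60 × 7 = 420
  Salem->Akron: 45 × 6 = 270
  Elko->Kent: 10 × 8 = 80
  Lodi->Orem: 45 × 5 = 225
  Lodi->Kent: 40 × 7 = 280
Total = 420 + 270 + 80 + 225 + 280 = 1275.

1275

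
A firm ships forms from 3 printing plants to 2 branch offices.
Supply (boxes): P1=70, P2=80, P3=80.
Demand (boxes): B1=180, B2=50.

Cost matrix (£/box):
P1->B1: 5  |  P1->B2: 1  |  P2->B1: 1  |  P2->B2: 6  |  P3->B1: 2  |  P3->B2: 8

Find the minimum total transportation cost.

390

One minimum-cost allocation:
  P1→B1: 20 × £5 = £100
  P1→B2: 50 × £1 = £50
  P2→B1: 80 × £1 = £80
  P3→B1: 80 × £2 = £160
Total = 100 + 50 + 80 + 160 = £390.
(Supply check: P1 ships 70; P2 ships 80; P3 ships 80.)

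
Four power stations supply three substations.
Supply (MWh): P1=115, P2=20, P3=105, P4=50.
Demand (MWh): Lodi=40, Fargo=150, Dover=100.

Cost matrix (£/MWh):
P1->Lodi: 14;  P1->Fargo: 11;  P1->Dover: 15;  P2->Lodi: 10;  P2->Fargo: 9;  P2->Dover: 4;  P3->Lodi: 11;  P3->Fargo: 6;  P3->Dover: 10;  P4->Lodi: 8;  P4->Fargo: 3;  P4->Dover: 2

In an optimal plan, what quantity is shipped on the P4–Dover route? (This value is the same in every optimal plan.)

50

Solving gives:
  P1 to Lodi: 40 MWh
  P1 to Fargo: 75 MWh
  P2 to Dover: 20 MWh
  P3 to Fargo: 75 MWh
  P3 to Dover: 30 MWh
  P4 to Dover: 50 MWh
Total cost = £2315.
So P4→Dover carries 50 MWh.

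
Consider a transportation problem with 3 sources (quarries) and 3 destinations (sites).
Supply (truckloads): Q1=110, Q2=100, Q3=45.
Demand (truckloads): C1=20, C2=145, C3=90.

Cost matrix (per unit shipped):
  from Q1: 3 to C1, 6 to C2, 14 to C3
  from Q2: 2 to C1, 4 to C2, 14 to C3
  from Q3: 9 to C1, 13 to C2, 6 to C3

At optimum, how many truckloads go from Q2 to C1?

Optimal shipments:
  Q1→C1: 20 × 3 = 60
  Q1→C2: 45 × 6 = 270
  Q1→C3: 45 × 14 = 630
  Q2→C2: 100 × 4 = 400
  Q3→C3: 45 × 6 = 270
Total cost = 1630.
The route Q2→C1 is not used.

0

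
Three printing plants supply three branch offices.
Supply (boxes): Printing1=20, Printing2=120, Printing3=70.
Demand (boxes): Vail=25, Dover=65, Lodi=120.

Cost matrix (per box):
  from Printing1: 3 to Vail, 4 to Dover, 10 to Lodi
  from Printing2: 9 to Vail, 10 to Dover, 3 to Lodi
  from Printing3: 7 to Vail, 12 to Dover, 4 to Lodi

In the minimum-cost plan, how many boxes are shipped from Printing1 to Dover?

20

Optimal shipments:
  Printing1–Dover: 20 boxes
  Printing2–Dover: 45 boxes
  Printing2–Lodi: 75 boxes
  Printing3–Vail: 25 boxes
  Printing3–Lodi: 45 boxes
Total cost = 1110.
So Printing1→Dover carries 20 boxes.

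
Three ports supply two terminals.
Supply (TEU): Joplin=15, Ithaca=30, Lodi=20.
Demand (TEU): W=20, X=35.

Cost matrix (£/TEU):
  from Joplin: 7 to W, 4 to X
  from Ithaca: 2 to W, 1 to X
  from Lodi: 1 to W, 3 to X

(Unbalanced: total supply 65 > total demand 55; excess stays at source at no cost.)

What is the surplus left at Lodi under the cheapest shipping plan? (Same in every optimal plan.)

0

Minimum-cost shipments:
  Joplin→X: 5 × £4 = £20
  Ithaca→X: 30 × £1 = £30
  Lodi→W: 20 × £1 = £20
Total cost = £70.
Lodi ships 20 of its 20, leaving 0.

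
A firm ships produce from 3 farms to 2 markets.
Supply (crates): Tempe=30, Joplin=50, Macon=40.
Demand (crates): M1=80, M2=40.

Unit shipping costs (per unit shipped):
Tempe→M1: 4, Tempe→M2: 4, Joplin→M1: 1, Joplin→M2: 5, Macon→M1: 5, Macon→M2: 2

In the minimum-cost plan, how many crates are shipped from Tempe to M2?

Solving gives:
  Tempe→M1: 30 × 4 = 120
  Joplin→M1: 50 × 1 = 50
  Macon→M2: 40 × 2 = 80
Total cost = 250.
The route Tempe→M2 is not used.

0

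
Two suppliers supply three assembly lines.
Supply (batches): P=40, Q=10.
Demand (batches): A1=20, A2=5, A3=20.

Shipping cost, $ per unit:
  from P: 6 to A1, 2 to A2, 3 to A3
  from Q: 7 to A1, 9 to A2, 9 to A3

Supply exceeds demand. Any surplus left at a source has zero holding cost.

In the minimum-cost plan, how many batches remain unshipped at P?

Minimum-cost shipments:
  P–A1: 15 × $6 = $90
  P–A2: 5 × $2 = $10
  P–A3: 20 × $3 = $60
  Q–A1: 5 × $7 = $35
Total cost = $195.
P ships 40 of its 40, leaving 0.

0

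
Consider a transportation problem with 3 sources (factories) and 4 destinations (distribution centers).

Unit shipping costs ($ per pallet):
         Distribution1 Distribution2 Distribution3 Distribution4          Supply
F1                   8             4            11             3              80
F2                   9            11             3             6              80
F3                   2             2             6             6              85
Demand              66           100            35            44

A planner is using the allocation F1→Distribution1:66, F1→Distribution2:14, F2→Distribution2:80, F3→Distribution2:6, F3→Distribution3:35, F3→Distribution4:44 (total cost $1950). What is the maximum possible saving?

Current plan cost = 66·8 + 14·4 + 80·11 + 6·2 + 35·6 + 44·6 = $1950.
Optimal plan:
  F1->Distribution2: 80 × $4 = $320
  F2->Distribution1: 1 × $9 = $9
  F2->Distribution3: 35 × $3 = $105
  F2->Distribution4: 44 × $6 = $264
  F3->Distribution1: 65 × $2 = $130
  F3->Distribution2: 20 × $2 = $40
Optimal cost = $868.
Saving = 1950 − 868 = $1082.

1082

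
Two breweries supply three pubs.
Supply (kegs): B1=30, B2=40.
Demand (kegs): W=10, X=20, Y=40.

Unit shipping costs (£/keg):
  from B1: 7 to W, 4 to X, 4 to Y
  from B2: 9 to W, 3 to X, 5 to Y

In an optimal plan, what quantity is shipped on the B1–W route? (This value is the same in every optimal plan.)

Optimal shipments:
  B1→W: 10 kegs
  B1→Y: 20 kegs
  B2→X: 20 kegs
  B2→Y: 20 kegs
Total cost = £310.
So B1→W carries 10 kegs.

10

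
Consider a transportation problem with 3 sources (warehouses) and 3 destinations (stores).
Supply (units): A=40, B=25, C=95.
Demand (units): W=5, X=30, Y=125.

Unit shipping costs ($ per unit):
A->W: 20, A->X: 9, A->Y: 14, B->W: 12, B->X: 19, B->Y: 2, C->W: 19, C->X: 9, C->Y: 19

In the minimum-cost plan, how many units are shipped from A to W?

0

The minimum-cost plan:
  A–Y: 40 × $14 = $560
  B–Y: 25 × $2 = $50
  C–W: 5 × $19 = $95
  C–X: 30 × $9 = $270
  C–Y: 60 × $19 = $1140
Total cost = $2115.
The route A→W is not used.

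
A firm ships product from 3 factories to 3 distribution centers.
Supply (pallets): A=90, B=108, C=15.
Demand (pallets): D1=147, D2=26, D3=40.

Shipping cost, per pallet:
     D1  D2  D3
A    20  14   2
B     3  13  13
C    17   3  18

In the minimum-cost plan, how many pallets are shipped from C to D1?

0

The minimum-cost plan:
  A->D1: 39 × 20 = 780
  A->D2: 11 × 14 = 154
  A->D3: 40 × 2 = 80
  B->D1: 108 × 3 = 324
  C->D2: 15 × 3 = 45
Total cost = 1383.
The route C→D1 is not used.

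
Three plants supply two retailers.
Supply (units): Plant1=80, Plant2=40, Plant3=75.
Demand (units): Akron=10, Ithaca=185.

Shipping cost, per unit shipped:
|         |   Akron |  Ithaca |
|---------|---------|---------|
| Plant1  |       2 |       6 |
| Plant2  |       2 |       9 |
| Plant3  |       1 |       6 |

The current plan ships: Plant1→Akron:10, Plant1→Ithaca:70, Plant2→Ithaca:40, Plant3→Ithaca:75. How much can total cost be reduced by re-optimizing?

Current plan cost = 10·2 + 70·6 + 40·9 + 75·6 = 1250.
Optimal plan:
  Plant1->Ithaca: 80 × 6 = 480
  Plant2->Akron: 10 × 2 = 20
  Plant2->Ithaca: 30 × 9 = 270
  Plant3->Ithaca: 75 × 6 = 450
Optimal cost = 1220.
Saving = 1250 − 1220 = 30.

30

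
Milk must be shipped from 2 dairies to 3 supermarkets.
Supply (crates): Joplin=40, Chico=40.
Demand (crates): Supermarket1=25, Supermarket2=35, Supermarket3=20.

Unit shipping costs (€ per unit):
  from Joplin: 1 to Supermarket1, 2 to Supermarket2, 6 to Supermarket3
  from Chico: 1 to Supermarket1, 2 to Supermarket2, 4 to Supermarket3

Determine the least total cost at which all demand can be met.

175

A cheapest plan:
  Joplin→Supermarket1: 25 × €1 = €25
  Joplin→Supermarket2: 15 × €2 = €30
  Chico→Supermarket2: 20 × €2 = €40
  Chico→Supermarket3: 20 × €4 = €80
Total = 25 + 30 + 40 + 80 = €175.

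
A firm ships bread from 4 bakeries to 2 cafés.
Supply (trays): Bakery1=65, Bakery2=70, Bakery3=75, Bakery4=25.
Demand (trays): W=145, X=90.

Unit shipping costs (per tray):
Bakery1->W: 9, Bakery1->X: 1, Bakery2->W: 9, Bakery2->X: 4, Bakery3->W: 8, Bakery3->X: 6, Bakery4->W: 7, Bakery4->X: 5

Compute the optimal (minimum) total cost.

An optimal shipping plan:
  Bakery1 to X: 65 trays
  Bakery2 to W: 45 trays
  Bakery2 to X: 25 trays
  Bakery3 to W: 75 trays
  Bakery4 to W: 25 trays
Total cost = 1345.

1345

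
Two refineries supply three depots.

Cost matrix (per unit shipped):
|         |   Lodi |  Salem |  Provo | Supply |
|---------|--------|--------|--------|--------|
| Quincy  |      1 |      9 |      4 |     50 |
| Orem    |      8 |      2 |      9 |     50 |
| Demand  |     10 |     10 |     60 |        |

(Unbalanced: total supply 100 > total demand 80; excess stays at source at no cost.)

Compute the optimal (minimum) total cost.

An optimal shipping plan:
  Quincy->Lodi: 10 × 1 = 10
  Quincy->Provo: 40 × 4 = 160
  Orem->Salem: 10 × 2 = 20
  Orem->Provo: 20 × 9 = 180
Total = 10 + 160 + 20 + 180 = 370.
(Supply check: Quincy ships 50; Orem ships 30.)

370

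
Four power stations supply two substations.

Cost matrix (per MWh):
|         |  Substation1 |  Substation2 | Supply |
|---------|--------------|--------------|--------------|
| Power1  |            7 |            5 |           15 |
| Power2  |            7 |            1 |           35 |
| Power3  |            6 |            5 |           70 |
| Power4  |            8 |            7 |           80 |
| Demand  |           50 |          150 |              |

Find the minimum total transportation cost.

One minimum-cost allocation:
  Power1->Substation2: 15 × 5 = 75
  Power2->Substation2: 35 × 1 = 35
  Power3->Substation1: 50 × 6 = 300
  Power3->Substation2: 20 × 5 = 100
  Power4->Substation2: 80 × 7 = 560
Total = 75 + 35 + 300 + 100 + 560 = 1070.

1070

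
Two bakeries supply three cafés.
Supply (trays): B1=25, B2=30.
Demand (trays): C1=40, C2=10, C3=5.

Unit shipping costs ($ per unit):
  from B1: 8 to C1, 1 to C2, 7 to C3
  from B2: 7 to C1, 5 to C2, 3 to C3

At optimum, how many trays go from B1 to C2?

10

Solving gives:
  B1->C1: 15 × $8 = $120
  B1->C2: 10 × $1 = $10
  B2->C1: 25 × $7 = $175
  B2->C3: 5 × $3 = $15
Total cost = $320.
So B1→C2 carries 10 trays.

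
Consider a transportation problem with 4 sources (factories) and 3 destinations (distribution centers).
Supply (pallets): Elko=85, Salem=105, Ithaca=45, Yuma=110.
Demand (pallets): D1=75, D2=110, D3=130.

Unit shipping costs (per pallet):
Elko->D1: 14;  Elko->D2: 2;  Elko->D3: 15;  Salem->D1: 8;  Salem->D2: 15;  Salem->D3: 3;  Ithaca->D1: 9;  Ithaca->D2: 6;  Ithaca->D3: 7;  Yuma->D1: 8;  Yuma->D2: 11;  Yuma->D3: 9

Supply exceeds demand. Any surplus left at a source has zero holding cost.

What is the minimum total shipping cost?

1420

One minimum-cost allocation:
  Elko to D2: 85 × 2 = 170
  Salem to D3: 105 × 3 = 315
  Ithaca to D2: 25 × 6 = 150
  Ithaca to D3: 20 × 7 = 140
  Yuma to D1: 75 × 8 = 600
  Yuma to D3: 5 × 9 = 45
Total = 170 + 315 + 150 + 140 + 600 + 45 = 1420.
(Supply check: Elko ships 85; Salem ships 105; Ithaca ships 45; Yuma ships 80.)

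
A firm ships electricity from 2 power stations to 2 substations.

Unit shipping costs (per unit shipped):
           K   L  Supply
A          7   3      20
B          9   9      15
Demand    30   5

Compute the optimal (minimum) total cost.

An optimal shipping plan:
  A→K: 15 × 7 = 105
  A→L: 5 × 3 = 15
  B→K: 15 × 9 = 135
Total = 105 + 15 + 135 = 255.

255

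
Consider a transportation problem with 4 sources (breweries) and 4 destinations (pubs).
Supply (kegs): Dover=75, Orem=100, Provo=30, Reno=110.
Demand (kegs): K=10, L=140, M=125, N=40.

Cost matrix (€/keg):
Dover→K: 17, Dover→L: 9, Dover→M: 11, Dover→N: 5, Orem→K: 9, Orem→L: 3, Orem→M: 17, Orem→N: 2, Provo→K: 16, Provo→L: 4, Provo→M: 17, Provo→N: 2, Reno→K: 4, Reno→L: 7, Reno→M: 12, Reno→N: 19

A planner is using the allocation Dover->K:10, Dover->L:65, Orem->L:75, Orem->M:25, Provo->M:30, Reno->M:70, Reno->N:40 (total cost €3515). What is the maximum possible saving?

1350

Current plan cost = 10·17 + 65·9 + 75·3 + 25·17 + 30·17 + 70·12 + 40·19 = €3515.
Optimal plan:
  Dover->M: 75 × €11 = €825
  Orem->L: 90 × €3 = €270
  Orem->N: 10 × €2 = €20
  Provo->N: 30 × €2 = €60
  Reno->K: 10 × €4 = €40
  Reno->L: 50 × €7 = €350
  Reno->M: 50 × €12 = €600
Optimal cost = €2165.
Saving = 3515 − 2165 = €1350.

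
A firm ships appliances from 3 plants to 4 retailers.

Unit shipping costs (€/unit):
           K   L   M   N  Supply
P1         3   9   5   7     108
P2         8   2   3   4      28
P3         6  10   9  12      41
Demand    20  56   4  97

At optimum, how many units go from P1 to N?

Optimal shipments:
  P1 to K: 7 units
  P1 to M: 4 units
  P1 to N: 97 units
  P2 to L: 28 units
  P3 to K: 13 units
  P3 to L: 28 units
Total cost = €1134.
So P1→N carries 97 units.

97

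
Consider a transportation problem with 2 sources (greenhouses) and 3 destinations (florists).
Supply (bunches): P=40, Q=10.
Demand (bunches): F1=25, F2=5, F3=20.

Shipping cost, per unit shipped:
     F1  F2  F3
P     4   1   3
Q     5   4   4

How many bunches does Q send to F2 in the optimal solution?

Optimal shipments:
  P->F1: 15 × 4 = 60
  P->F2: 5 × 1 = 5
  P->F3: 20 × 3 = 60
  Q->F1: 10 × 5 = 50
Total cost = 175.
The route Q→F2 is not used.

0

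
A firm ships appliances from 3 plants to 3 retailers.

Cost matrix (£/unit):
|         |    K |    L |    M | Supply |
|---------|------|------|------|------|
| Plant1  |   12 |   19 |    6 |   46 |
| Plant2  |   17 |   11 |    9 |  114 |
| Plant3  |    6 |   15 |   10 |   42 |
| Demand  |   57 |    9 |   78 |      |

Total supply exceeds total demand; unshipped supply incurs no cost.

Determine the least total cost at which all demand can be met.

1140

An optimal shipping plan:
  Plant1->K: 15 × £12 = £180
  Plant1->M: 31 × £6 = £186
  Plant2->L: 9 × £11 = £99
  Plant2->M: 47 × £9 = £423
  Plant3->K: 42 × £6 = £252
Total = 180 + 186 + 99 + 423 + 252 = £1140.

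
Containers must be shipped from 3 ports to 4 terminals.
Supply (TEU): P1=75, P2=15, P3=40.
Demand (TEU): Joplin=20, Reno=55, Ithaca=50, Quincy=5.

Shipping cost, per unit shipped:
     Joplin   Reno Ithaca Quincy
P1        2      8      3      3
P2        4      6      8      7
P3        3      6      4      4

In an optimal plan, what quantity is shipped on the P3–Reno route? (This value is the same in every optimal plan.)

40

Solving gives:
  P1 to Joplin: 20 TEU
  P1 to Ithaca: 50 TEU
  P1 to Quincy: 5 TEU
  P2 to Reno: 15 TEU
  P3 to Reno: 40 TEU
Total cost = 535.
So P3→Reno carries 40 TEU.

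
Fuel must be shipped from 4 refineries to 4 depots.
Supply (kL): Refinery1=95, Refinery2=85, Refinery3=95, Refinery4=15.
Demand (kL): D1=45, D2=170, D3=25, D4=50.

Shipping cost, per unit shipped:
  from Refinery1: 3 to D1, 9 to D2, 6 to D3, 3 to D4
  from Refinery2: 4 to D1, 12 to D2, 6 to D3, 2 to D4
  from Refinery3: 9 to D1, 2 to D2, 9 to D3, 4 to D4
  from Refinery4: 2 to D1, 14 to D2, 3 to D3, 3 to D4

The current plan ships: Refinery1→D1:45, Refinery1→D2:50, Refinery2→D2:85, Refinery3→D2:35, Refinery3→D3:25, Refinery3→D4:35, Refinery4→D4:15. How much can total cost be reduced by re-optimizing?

855

Current plan cost = 45·3 + 50·9 + 85·12 + 35·2 + 25·9 + 35·4 + 15·3 = 2085.
Optimal plan:
  Refinery1→D1: 20 × 3 = 60
  Refinery1→D2: 75 × 9 = 675
  Refinery2→D1: 25 × 4 = 100
  Refinery2→D3: 10 × 6 = 60
  Refinery2→D4: 50 × 2 = 100
  Refinery3→D2: 95 × 2 = 190
  Refinery4→D3: 15 × 3 = 45
Optimal cost = 1230.
Saving = 2085 − 1230 = 855.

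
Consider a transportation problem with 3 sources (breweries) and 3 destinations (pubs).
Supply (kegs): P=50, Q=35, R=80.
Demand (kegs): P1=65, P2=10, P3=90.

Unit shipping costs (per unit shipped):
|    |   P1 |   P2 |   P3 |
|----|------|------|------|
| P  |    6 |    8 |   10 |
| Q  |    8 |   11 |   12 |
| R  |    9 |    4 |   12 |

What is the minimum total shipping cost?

1540

One minimum-cost allocation:
  P–P1: 30 × 6 = 180
  P–P3: 20 × 10 = 200
  Q–P1: 35 × 8 = 280
  R–P2: 10 × 4 = 40
  R–P3: 70 × 12 = 840
Total = 180 + 200 + 280 + 40 + 840 = 1540.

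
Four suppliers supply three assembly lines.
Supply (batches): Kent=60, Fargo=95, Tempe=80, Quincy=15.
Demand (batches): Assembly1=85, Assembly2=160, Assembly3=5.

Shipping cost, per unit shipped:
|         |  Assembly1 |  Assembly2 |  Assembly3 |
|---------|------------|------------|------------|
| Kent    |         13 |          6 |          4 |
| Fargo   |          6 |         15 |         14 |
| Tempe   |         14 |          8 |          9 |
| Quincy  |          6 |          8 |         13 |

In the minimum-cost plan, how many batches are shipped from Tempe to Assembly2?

80

Optimal shipments:
  Kent to Assembly2: 55 × 6 = 330
  Kent to Assembly3: 5 × 4 = 20
  Fargo to Assembly1: 85 × 6 = 510
  Fargo to Assembly2: 10 × 15 = 150
  Tempe to Assembly2: 80 × 8 = 640
  Quincy to Assembly2: 15 × 8 = 120
Total cost = 1770.
So Tempe→Assembly2 carries 80 batches.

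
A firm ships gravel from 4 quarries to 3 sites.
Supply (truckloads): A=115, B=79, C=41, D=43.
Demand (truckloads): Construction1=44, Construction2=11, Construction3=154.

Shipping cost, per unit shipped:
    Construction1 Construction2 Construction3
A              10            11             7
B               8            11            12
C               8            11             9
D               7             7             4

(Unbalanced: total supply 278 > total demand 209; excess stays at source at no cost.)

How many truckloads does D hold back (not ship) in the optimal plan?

Minimum-cost shipments:
  A to Construction3: 115 × 7 = 805
  B to Construction1: 3 × 8 = 24
  B to Construction2: 7 × 11 = 77
  C to Construction1: 41 × 8 = 328
  D to Construction2: 4 × 7 = 28
  D to Construction3: 39 × 4 = 156
Total cost = 1418.
D ships 43 of its 43, leaving 0.

0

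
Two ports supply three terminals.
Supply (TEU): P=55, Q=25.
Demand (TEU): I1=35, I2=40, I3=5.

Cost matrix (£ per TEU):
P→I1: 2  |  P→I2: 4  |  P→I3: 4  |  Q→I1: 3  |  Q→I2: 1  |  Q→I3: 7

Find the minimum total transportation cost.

175

An optimal shipping plan:
  P→I1: 35 × £2 = £70
  P→I2: 15 × £4 = £60
  P→I3: 5 × £4 = £20
  Q→I2: 25 × £1 = £25
Total = 70 + 60 + 20 + 25 = £175.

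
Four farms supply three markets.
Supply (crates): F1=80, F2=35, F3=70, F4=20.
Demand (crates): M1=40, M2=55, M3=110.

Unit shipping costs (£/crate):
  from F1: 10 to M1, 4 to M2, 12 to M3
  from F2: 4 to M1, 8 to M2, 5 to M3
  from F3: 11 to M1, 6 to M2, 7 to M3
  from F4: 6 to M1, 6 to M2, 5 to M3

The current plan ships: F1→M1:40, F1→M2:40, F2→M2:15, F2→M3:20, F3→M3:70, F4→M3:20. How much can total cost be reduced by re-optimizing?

150

Current plan cost = 40·10 + 40·4 + 15·8 + 20·5 + 70·7 + 20·5 = £1370.
Optimal plan:
  F1→M1: 25 × £10 = £250
  F1→M2: 55 × £4 = £220
  F2→M1: 15 × £4 = £60
  F2→M3: 20 × £5 = £100
  F3→M3: 70 × £7 = £490
  F4→M3: 20 × £5 = £100
Optimal cost = £1220.
Saving = 1370 − 1220 = £150.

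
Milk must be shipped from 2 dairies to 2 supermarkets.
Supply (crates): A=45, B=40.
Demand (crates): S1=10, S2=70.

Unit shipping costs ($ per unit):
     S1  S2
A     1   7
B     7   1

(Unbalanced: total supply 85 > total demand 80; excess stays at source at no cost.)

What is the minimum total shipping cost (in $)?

One minimum-cost allocation:
  A to S1: 10 × $1 = $10
  A to S2: 30 × $7 = $210
  B to S2: 40 × $1 = $40
Total = 10 + 210 + 40 = $260.

260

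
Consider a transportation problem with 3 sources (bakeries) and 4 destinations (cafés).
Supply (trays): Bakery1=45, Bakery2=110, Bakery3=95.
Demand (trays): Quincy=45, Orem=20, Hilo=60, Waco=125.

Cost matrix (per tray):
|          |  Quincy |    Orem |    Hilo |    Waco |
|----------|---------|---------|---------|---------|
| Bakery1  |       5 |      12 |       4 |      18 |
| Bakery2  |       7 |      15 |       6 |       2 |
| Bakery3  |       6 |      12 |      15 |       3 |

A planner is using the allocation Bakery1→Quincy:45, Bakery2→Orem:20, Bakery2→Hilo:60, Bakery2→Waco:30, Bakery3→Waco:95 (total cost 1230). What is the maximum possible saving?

170

Current plan cost = 45·5 + 20·15 + 60·6 + 30·2 + 95·3 = 1230.
Optimal plan:
  Bakery1 to Hilo: 45 × 4 = 180
  Bakery2 to Hilo: 15 × 6 = 90
  Bakery2 to Waco: 95 × 2 = 190
  Bakery3 to Quincy: 45 × 6 = 270
  Bakery3 to Orem: 20 × 12 = 240
  Bakery3 to Waco: 30 × 3 = 90
Optimal cost = 1060.
Saving = 1230 − 1060 = 170.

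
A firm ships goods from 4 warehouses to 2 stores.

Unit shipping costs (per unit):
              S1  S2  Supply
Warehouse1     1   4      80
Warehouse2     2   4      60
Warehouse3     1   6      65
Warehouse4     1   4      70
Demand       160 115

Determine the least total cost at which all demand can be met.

An optimal shipping plan:
  Warehouse1→S1: 80 units
  Warehouse2→S2: 60 units
  Warehouse3→S1: 65 units
  Warehouse4→S1: 15 units
  Warehouse4→S2: 55 units
Total cost = 620.
(Supply check: Warehouse1 ships 80; Warehouse2 ships 60; Warehouse3 ships 65; Warehouse4 ships 70.)

620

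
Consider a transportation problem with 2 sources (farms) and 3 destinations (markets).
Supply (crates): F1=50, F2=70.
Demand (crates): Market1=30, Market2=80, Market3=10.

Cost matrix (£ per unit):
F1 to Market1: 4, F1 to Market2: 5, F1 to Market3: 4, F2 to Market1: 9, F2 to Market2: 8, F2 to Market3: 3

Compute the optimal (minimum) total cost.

One minimum-cost allocation:
  F1→Market1: 30 crates
  F1→Market2: 20 crates
  F2→Market2: 60 crates
  F2→Market3: 10 crates
Total cost = £730.
(Supply check: F1 ships 50; F2 ships 70.)

730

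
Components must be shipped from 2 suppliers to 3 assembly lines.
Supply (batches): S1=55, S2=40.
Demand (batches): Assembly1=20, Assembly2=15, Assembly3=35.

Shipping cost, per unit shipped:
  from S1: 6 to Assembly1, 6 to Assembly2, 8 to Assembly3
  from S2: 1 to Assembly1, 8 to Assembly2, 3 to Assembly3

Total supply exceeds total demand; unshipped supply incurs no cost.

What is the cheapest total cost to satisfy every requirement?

290

A cheapest plan:
  S1–Assembly1: 15 × 6 = 90
  S1–Assembly2: 15 × 6 = 90
  S2–Assembly1: 5 × 1 = 5
  S2–Assembly3: 35 × 3 = 105
Total = 90 + 90 + 5 + 105 = 290.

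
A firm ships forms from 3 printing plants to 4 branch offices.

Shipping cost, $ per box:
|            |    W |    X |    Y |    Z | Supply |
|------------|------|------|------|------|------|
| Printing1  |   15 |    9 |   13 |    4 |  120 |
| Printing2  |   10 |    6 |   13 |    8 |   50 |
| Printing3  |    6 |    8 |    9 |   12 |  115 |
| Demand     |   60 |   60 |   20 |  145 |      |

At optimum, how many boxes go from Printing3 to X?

Solving gives:
  Printing1 to Z: 120 × $4 = $480
  Printing2 to X: 25 × $6 = $150
  Printing2 to Z: 25 × $8 = $200
  Printing3 to W: 60 × $6 = $360
  Printing3 to X: 35 × $8 = $280
  Printing3 to Y: 20 × $9 = $180
Total cost = $1650.
So Printing3→X carries 35 boxes.

35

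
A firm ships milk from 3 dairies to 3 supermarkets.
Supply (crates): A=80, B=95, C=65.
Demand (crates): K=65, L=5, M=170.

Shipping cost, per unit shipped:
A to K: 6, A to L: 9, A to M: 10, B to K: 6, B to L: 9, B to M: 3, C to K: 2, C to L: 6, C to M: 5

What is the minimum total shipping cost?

1145

One minimum-cost allocation:
  A->K: 65 crates
  A->L: 5 crates
  A->M: 10 crates
  B->M: 95 crates
  C->M: 65 crates
Total cost = 1145.
(Supply check: A ships 80; B ships 95; C ships 65.)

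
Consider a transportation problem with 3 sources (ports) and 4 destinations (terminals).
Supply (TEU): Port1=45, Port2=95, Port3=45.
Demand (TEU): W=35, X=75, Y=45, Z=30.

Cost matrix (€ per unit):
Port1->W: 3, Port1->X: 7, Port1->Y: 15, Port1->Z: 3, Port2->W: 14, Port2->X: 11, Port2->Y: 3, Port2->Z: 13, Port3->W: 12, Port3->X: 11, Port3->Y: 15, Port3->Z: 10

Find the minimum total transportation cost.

An optimal shipping plan:
  Port1->W: 35 × €3 = €105
  Port1->Z: 10 × €3 = €30
  Port2->X: 50 × €11 = €550
  Port2->Y: 45 × €3 = €135
  Port3->X: 25 × €11 = €275
  Port3->Z: 20 × €10 = €200
Total = 105 + 30 + 550 + 135 + 275 + 200 = €1295.

1295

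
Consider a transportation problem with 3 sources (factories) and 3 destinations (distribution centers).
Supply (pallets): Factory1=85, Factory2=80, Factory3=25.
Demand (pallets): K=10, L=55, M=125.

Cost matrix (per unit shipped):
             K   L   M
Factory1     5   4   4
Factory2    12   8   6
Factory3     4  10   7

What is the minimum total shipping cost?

A cheapest plan:
  Factory1->L: 55 pallets
  Factory1->M: 30 pallets
  Factory2->M: 80 pallets
  Factory3->K: 10 pallets
  Factory3->M: 15 pallets
Total cost = 965.
(Supply check: Factory1 ships 85; Factory2 ships 80; Factory3 ships 25.)

965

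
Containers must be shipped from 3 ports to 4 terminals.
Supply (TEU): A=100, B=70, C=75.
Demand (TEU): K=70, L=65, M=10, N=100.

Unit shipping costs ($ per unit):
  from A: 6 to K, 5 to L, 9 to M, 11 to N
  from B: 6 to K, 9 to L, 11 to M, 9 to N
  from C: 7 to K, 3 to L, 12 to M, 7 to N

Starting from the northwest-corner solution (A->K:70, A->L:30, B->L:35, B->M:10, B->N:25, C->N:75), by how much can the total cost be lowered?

160

Current plan cost = 70·6 + 30·5 + 35·9 + 10·11 + 25·9 + 75·7 = $1745.
Optimal plan:
  A→K: 25 × $6 = $150
  A→L: 65 × $5 = $325
  A→M: 10 × $9 = $90
  B→K: 45 × $6 = $270
  B→N: 25 × $9 = $225
  C→N: 75 × $7 = $525
Optimal cost = $1585.
Saving = 1745 − 1585 = $160.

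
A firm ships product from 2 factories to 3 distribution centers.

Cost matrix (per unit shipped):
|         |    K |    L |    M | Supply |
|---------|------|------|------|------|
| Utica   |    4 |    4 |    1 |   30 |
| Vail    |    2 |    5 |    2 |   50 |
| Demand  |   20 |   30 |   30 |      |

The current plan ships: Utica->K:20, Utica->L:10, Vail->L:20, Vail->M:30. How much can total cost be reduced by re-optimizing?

60

Current plan cost = 20·4 + 10·4 + 20·5 + 30·2 = 280.
Optimal plan:
  Utica→L: 30 × 4 = 120
  Vail→K: 20 × 2 = 40
  Vail→M: 30 × 2 = 60
Optimal cost = 220.
Saving = 280 − 220 = 60.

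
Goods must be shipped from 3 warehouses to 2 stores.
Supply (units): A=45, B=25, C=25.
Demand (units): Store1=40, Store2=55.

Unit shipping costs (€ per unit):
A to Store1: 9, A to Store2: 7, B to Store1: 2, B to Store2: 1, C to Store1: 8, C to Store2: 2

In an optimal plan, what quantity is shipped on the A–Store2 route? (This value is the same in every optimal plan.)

Optimal shipments:
  A–Store1: 15 × €9 = €135
  A–Store2: 30 × €7 = €210
  B–Store1: 25 × €2 = €50
  C–Store2: 25 × €2 = €50
Total cost = €445.
So A→Store2 carries 30 units.

30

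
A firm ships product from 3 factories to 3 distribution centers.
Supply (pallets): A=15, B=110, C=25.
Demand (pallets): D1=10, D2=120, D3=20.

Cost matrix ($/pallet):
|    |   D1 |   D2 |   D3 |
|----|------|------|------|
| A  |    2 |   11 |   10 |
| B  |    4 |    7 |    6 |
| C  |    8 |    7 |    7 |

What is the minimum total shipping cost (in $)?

1000

One minimum-cost allocation:
  A→D1: 10 × $2 = $20
  A→D2: 5 × $11 = $55
  B→D2: 90 × $7 = $630
  B→D3: 20 × $6 = $120
  C→D2: 25 × $7 = $175
Total = 20 + 55 + 630 + 120 + 175 = $1000.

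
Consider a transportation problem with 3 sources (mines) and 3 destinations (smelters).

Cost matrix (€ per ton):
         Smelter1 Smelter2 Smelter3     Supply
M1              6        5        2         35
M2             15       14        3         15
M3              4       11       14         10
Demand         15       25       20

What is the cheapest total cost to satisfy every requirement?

Optimal allocation:
  M1 to Smelter1: 5 × €6 = €30
  M1 to Smelter2: 25 × €5 = €125
  M1 to Smelter3: 5 × €2 = €10
  M2 to Smelter3: 15 × €3 = €45
  M3 to Smelter1: 10 × €4 = €40
Total = 30 + 125 + 10 + 45 + 40 = €250.
(Supply check: M1 ships 35; M2 ships 15; M3 ships 10.)

250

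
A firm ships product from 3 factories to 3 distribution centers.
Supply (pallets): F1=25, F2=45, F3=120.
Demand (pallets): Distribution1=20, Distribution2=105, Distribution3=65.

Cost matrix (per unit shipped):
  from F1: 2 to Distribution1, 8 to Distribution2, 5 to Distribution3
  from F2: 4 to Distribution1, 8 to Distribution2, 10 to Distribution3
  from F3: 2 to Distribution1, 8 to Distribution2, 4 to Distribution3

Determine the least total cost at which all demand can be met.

1140

One minimum-cost allocation:
  F1→Distribution2: 25 pallets
  F2→Distribution2: 45 pallets
  F3→Distribution1: 20 pallets
  F3→Distribution2: 35 pallets
  F3→Distribution3: 65 pallets
Total cost = 1140.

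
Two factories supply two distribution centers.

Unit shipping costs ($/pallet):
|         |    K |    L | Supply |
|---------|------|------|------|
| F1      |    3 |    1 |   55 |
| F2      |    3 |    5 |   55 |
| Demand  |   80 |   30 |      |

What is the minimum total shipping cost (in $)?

270

A cheapest plan:
  F1→K: 25 × $3 = $75
  F1→L: 30 × $1 = $30
  F2→K: 55 × $3 = $165
Total = 75 + 30 + 165 = $270.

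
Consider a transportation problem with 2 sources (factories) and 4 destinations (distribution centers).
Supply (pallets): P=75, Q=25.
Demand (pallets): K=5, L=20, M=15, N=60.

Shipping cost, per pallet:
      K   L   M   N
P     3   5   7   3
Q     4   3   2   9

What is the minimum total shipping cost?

A cheapest plan:
  P->K: 5 × 3 = 15
  P->L: 10 × 5 = 50
  P->N: 60 × 3 = 180
  Q->L: 10 × 3 = 30
  Q->M: 15 × 2 = 30
Total = 15 + 50 + 180 + 30 + 30 = 305.

305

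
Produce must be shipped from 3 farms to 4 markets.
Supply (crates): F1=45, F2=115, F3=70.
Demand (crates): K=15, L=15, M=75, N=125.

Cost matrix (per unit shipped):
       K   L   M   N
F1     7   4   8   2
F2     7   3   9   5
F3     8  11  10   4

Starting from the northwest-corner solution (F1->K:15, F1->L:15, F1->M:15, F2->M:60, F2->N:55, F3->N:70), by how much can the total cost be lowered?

135

Current plan cost = 15·7 + 15·4 + 15·8 + 60·9 + 55·5 + 70·4 = 1380.
Optimal plan:
  F1–N: 45 × 2 = 90
  F2–K: 15 × 7 = 105
  F2–L: 15 × 3 = 45
  F2–M: 75 × 9 = 675
  F2–N: 10 × 5 = 50
  F3–N: 70 × 4 = 280
Optimal cost = 1245.
Saving = 1380 − 1245 = 135.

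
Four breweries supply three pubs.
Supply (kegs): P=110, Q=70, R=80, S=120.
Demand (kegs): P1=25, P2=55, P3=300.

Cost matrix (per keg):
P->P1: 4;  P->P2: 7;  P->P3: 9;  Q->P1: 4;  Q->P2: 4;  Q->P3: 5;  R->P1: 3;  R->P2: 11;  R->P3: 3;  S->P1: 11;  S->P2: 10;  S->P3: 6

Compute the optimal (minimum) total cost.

One minimum-cost allocation:
  P→P1: 25 × 4 = 100
  P→P2: 55 × 7 = 385
  P→P3: 30 × 9 = 270
  Q→P3: 70 × 5 = 350
  R→P3: 80 × 3 = 240
  S→P3: 120 × 6 = 720
Total = 100 + 385 + 270 + 350 + 240 + 720 = 2065.
(Supply check: P ships 110; Q ships 70; R ships 80; S ships 120.)

2065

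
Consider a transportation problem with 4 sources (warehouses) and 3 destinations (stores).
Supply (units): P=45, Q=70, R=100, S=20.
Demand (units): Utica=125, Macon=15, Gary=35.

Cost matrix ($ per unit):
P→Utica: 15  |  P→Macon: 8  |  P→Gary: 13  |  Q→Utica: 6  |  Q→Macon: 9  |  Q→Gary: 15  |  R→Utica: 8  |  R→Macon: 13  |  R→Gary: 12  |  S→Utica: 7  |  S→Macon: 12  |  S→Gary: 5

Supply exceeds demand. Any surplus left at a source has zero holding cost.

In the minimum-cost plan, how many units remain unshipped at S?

0

An optimal plan:
  P->Macon: 15 × $8 = $120
  Q->Utica: 70 × $6 = $420
  R->Utica: 55 × $8 = $440
  R->Gary: 15 × $12 = $180
  S->Gary: 20 × $5 = $100
Total cost = $1260.
S ships 20 of its 20, leaving 0.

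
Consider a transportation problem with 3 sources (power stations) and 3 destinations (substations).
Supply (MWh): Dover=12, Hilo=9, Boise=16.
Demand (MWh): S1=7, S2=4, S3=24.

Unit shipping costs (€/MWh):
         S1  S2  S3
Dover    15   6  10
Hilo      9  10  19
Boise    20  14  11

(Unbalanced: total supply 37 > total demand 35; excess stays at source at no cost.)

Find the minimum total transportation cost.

343

An optimal shipping plan:
  Dover->S2: 4 MWh
  Dover->S3: 8 MWh
  Hilo->S1: 7 MWh
  Boise->S3: 16 MWh
Total cost = €343.
(Supply check: Dover ships 12; Hilo ships 7; Boise ships 16.)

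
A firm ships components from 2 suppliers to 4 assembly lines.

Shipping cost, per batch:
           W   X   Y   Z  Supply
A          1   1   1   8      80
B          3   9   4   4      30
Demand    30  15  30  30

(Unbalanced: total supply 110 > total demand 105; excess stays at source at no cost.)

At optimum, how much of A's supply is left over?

5

An optimal plan:
  A to W: 30 × 1 = 30
  A to X: 15 × 1 = 15
  A to Y: 30 × 1 = 30
  B to Z: 30 × 4 = 120
Total cost = 195.
A ships 75 of its 80, leaving 5.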